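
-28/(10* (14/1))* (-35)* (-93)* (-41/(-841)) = -26691/841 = -31.74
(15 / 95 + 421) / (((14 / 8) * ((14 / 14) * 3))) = 32008 / 399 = 80.22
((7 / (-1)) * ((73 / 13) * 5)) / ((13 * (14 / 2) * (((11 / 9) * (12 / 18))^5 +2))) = -5237351055 / 5720894374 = -0.92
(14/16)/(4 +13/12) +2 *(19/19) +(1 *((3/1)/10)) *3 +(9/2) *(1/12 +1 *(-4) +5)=19391/2440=7.95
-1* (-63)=63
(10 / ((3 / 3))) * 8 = 80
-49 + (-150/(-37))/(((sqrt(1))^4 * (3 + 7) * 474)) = -49.00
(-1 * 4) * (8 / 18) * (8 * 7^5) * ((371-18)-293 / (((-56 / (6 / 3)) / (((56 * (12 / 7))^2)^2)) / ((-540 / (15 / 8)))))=550664624987200640 / 9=61184958331911182.22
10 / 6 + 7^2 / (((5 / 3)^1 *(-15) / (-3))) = 566 / 75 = 7.55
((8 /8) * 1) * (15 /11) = 15 /11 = 1.36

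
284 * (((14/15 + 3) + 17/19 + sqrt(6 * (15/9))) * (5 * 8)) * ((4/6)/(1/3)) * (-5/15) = -6252544/171 -22720 * sqrt(10)/3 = -60513.57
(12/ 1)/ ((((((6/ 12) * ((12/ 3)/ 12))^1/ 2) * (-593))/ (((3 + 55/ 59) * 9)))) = -300672/ 34987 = -8.59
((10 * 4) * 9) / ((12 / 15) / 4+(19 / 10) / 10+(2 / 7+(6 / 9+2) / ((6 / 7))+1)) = 2268000 / 30157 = 75.21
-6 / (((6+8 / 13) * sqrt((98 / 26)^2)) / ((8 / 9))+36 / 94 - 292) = 190632 / 8373995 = 0.02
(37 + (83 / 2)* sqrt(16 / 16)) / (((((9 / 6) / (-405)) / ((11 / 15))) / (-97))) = 1507671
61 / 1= 61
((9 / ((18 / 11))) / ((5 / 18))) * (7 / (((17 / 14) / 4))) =38808 / 85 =456.56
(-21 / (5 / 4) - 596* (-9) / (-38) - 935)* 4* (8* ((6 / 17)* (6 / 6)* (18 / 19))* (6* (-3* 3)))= 19377356544 / 30685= 631492.80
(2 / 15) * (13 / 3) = 0.58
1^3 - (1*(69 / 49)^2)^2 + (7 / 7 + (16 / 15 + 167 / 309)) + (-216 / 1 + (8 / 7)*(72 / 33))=-20949655617092 / 97972792995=-213.83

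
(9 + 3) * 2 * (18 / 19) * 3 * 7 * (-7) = -63504 / 19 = -3342.32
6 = 6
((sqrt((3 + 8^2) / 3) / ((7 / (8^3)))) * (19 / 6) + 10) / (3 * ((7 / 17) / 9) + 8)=102 / 83 + 82688 * sqrt(201) / 8715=135.74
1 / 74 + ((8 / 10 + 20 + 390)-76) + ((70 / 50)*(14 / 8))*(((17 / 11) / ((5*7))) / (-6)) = 81757057 / 244200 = 334.80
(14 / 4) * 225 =1575 / 2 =787.50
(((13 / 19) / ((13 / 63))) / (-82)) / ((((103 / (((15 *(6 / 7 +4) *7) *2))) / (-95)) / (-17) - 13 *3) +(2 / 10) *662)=-0.00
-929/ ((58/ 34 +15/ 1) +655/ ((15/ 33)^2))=-78965/ 270887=-0.29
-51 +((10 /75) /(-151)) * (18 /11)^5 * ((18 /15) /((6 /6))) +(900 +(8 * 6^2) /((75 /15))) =551175799893 /607967525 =906.59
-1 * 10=-10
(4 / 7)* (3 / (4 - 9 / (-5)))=60 / 203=0.30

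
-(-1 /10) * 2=0.20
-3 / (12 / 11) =-11 / 4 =-2.75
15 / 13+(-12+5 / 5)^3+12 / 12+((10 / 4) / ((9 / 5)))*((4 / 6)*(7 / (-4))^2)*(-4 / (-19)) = -35432375 / 26676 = -1328.25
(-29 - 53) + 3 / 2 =-161 / 2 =-80.50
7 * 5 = 35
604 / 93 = 6.49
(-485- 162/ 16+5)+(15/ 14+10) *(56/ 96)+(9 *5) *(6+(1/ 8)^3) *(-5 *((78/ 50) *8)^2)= -126489091/ 600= -210815.15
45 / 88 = 0.51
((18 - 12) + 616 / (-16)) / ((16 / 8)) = -65 / 4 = -16.25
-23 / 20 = -1.15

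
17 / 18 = 0.94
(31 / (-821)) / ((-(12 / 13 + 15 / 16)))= 6448 / 317727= 0.02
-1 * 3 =-3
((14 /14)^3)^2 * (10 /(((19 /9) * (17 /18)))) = 1620 /323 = 5.02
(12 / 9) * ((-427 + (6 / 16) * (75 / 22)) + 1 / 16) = -6243 / 11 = -567.55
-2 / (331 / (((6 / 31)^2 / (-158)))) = 0.00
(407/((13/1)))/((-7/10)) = -4070/91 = -44.73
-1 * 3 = -3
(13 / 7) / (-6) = -13 / 42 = -0.31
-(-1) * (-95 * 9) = -855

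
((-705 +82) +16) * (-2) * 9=10926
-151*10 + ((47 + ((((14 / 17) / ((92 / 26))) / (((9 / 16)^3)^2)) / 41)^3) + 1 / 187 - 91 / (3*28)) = -39834758828536995550512174964261147 / 27208192320780487051073381275284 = -1464.07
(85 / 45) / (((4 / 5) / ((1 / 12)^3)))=85 / 62208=0.00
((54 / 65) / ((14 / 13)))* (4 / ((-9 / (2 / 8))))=-3 / 35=-0.09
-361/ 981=-0.37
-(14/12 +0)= -1.17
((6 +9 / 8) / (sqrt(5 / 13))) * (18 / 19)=27 * sqrt(65) / 20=10.88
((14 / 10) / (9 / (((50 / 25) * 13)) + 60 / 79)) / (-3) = -14378 / 34065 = -0.42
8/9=0.89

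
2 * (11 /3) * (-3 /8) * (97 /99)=-97 /36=-2.69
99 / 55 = 1.80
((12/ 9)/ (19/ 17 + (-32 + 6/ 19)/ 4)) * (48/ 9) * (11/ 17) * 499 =-13349248/ 39555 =-337.49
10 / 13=0.77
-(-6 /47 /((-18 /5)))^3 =-125 /2803221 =-0.00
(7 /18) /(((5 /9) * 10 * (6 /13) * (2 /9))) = 273 /400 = 0.68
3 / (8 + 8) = 3 / 16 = 0.19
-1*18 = -18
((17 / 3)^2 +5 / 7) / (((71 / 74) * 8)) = 19129 / 4473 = 4.28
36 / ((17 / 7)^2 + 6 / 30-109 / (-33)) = 291060 / 76007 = 3.83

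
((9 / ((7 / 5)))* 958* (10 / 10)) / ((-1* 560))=-4311 / 392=-11.00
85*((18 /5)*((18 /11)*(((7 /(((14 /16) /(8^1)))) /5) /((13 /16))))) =5640192 /715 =7888.38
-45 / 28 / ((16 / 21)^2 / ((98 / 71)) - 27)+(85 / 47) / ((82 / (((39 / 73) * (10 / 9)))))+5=983804542739 / 193908221292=5.07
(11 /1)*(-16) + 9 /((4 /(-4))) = -185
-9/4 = -2.25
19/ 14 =1.36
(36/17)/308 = 9/1309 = 0.01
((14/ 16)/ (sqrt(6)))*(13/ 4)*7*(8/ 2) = 637*sqrt(6)/ 48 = 32.51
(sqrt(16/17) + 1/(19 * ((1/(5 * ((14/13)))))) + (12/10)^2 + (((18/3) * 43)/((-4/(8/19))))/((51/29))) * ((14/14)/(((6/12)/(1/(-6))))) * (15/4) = 720093/41990 - 5 * sqrt(17)/17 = 15.94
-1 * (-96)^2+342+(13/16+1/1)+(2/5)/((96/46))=-2129279/240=-8872.00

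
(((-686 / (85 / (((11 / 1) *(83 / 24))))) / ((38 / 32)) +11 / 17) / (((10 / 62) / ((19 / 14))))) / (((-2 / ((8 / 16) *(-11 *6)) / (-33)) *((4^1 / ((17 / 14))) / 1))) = 14060634753 / 39200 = 358689.66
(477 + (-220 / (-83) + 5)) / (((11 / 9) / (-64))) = -23170176 / 913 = -25378.07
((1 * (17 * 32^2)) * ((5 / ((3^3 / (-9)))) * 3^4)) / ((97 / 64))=-150405120 / 97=-1550568.25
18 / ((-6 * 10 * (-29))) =3 / 290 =0.01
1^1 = 1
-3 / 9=-1 / 3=-0.33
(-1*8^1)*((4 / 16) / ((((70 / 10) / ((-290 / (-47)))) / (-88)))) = 51040 / 329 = 155.14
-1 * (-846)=846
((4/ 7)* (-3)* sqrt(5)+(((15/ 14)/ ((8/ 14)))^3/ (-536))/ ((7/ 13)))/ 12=-sqrt(5)/ 7 - 14625/ 7684096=-0.32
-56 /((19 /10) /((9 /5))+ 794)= -1008 /14311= -0.07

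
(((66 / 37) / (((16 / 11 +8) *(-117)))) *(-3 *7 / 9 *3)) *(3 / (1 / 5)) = 4235 / 25012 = 0.17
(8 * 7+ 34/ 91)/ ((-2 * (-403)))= 2565/ 36673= 0.07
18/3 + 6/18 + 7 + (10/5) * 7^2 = 334/3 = 111.33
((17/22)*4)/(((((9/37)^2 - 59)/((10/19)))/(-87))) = 4049502/1686421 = 2.40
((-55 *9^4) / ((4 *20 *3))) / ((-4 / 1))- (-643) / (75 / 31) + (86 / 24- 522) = 591587 / 4800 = 123.25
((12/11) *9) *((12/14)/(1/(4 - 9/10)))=10044/385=26.09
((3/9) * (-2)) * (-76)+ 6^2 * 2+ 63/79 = 29261/237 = 123.46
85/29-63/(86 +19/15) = 11980/5423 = 2.21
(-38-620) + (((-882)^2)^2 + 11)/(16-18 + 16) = 43226124326.79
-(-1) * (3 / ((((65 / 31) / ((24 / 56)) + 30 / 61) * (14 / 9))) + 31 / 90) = 1352096 / 1924335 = 0.70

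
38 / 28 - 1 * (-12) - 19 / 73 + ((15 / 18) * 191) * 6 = 989395 / 1022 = 968.10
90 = 90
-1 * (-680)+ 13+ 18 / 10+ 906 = 8004 / 5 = 1600.80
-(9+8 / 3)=-35 / 3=-11.67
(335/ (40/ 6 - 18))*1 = -1005/ 34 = -29.56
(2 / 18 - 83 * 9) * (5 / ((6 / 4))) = -67220 / 27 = -2489.63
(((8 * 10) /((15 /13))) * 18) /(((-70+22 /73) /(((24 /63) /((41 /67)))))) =-508664 /45633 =-11.15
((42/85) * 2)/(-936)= -0.00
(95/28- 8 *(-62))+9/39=181863/364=499.62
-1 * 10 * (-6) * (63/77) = 540/11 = 49.09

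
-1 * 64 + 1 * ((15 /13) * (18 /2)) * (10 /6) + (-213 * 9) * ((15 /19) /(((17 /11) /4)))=-16643921 /4199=-3963.78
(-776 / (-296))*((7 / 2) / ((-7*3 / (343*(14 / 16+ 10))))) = -964859 / 592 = -1629.83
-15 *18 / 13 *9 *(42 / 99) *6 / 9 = -7560 / 143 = -52.87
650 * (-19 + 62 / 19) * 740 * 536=-77086984000 / 19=-4057209684.21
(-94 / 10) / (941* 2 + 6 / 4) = -94 / 18835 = -0.00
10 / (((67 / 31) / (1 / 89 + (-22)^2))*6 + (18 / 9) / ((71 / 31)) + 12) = 158020795 / 203847326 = 0.78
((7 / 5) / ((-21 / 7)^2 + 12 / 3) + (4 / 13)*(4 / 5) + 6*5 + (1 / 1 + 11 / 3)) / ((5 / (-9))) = -20487 / 325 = -63.04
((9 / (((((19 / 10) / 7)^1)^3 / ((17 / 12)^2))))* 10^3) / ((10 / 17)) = 10532243750 / 6859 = 1535536.34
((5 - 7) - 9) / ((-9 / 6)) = 7.33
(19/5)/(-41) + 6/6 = 186/205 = 0.91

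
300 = 300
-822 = -822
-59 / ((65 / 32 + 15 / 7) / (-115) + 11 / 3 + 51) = -911904 / 844367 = -1.08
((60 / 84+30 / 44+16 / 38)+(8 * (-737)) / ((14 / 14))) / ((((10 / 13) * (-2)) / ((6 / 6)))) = 3831.22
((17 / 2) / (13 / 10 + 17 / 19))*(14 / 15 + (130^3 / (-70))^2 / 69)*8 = 207874587856784 / 469959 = 442324942.93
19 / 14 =1.36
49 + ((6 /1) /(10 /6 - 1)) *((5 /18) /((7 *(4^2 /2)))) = 5493 /112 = 49.04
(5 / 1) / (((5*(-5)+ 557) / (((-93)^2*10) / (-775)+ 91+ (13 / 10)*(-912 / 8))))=-211 / 133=-1.59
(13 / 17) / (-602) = -13 / 10234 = -0.00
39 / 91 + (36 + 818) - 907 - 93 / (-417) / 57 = -2915447 / 55461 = -52.57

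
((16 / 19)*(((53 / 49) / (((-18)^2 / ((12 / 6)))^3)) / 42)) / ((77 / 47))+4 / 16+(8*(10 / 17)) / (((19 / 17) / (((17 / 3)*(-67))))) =-5115000504084209 / 3200182521228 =-1598.35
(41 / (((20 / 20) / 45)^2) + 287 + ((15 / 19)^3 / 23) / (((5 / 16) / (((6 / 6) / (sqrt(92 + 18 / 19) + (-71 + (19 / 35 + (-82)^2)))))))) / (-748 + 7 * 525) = 356375055303619009792 / 12520522694748250507 - 6615000 * sqrt(33554) / 237889931200216759633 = 28.46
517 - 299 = 218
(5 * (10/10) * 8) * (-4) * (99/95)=-3168/19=-166.74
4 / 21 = 0.19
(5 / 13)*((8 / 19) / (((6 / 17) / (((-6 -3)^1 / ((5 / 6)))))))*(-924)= 1130976 / 247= 4578.85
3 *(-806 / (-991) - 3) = -6501 / 991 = -6.56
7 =7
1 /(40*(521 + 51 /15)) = 1 /20976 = 0.00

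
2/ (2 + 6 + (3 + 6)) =2/ 17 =0.12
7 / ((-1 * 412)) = -7 / 412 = -0.02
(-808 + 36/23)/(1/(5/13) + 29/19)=-440515/2254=-195.44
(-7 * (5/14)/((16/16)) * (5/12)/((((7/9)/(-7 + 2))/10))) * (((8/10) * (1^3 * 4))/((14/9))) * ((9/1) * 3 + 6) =222750/49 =4545.92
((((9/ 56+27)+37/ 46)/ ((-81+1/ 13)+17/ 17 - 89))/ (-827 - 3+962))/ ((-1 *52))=36019/ 1493420544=0.00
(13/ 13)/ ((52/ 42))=21/ 26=0.81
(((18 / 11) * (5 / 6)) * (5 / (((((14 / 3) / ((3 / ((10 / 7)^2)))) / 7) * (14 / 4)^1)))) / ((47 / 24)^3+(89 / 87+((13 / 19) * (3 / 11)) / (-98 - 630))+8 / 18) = 0.48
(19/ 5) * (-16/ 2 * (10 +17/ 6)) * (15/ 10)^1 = -2926/ 5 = -585.20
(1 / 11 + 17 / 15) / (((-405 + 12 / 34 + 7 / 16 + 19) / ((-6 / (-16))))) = -6868 / 5762735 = -0.00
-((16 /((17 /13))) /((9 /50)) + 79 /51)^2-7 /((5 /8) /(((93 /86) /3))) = -24346659347 /5032935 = -4837.47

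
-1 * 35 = -35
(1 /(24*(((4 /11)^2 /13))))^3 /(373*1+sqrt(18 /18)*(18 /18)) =353829047 /1925185536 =0.18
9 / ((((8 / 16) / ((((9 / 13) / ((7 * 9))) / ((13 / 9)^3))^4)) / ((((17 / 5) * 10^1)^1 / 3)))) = 57615625442124 / 1597665278648814798241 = 0.00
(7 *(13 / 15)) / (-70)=-13 / 150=-0.09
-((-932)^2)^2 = -754507653376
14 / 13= 1.08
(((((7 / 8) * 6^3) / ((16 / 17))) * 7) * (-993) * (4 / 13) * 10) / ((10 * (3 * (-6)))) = 2481507 / 104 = 23860.64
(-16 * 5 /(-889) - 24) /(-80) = 2657 /8890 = 0.30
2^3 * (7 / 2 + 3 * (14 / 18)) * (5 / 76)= 175 / 57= 3.07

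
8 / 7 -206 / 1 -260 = -3254 / 7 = -464.86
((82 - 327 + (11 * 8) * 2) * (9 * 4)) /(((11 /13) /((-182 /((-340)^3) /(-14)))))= 104949 /108086000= 0.00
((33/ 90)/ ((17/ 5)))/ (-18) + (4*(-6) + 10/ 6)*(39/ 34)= -47045/ 1836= -25.62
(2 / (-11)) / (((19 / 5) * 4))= -5 / 418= -0.01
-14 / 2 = -7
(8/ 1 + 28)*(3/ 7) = 108/ 7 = 15.43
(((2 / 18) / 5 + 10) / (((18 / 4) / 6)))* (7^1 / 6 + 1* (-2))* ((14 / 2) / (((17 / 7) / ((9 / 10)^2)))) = -22099 / 850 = -26.00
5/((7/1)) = 5/7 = 0.71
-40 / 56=-5 / 7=-0.71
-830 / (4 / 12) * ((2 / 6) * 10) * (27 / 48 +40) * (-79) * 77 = 8191824025 / 4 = 2047956006.25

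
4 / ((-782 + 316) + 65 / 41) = -164 / 19041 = -0.01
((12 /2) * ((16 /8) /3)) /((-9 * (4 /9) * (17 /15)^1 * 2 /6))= -45 /17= -2.65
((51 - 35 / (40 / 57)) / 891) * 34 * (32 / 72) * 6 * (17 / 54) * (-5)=-1445 / 8019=-0.18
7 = 7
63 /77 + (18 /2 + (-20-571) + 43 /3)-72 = -21082 /33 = -638.85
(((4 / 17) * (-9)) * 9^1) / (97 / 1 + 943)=-81 / 4420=-0.02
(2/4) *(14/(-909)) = -7/909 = -0.01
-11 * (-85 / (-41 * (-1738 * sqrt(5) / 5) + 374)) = -7225 / 20979352 + 275315 * sqrt(5) / 20979352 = 0.03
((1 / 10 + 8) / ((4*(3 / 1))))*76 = 51.30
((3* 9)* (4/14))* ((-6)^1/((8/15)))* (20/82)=-6075/287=-21.17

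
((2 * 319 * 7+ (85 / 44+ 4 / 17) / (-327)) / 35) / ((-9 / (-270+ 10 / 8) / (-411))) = -32175585007325 / 20546064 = -1566021.84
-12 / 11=-1.09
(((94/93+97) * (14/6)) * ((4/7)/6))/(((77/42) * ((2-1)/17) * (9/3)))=619820/9207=67.32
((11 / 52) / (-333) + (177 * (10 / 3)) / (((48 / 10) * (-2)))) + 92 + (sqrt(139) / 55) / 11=sqrt(139) / 605 + 1057697 / 34632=30.56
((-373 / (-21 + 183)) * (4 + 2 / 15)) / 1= -11563 / 1215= -9.52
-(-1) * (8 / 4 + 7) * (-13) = -117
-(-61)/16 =61/16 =3.81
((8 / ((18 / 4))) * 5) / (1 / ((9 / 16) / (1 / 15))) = 75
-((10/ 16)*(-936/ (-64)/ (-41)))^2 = -0.05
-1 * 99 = -99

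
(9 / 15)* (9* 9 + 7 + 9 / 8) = 2139 / 40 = 53.48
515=515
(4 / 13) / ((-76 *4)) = -1 / 988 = -0.00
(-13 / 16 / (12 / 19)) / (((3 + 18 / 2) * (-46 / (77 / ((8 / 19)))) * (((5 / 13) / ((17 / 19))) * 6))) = 0.17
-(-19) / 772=19 / 772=0.02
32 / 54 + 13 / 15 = 197 / 135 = 1.46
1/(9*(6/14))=0.26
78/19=4.11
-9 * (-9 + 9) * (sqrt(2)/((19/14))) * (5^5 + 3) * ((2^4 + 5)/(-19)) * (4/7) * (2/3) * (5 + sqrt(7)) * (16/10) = 0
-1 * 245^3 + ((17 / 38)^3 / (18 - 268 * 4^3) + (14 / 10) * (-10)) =-14706139.00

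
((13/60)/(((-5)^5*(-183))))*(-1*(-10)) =13/3431250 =0.00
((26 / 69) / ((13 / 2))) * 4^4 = 1024 / 69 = 14.84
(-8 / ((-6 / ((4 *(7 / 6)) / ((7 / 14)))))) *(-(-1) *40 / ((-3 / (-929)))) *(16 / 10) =246632.30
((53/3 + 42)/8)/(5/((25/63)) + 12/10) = 895/1656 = 0.54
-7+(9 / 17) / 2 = -229 / 34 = -6.74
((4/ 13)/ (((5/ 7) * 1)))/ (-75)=-28/ 4875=-0.01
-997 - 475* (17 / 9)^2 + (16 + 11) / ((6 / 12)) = -213658 / 81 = -2637.75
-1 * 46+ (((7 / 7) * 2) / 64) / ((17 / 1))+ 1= -24479 / 544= -45.00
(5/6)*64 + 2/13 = 2086/39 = 53.49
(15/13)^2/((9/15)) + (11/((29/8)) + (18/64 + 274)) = 279.53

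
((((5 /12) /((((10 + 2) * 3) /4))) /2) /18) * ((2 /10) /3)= 1 /11664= 0.00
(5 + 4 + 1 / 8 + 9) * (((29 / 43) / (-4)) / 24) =-4205 / 33024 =-0.13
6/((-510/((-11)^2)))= -121/85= -1.42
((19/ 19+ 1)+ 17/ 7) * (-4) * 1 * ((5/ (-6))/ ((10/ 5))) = 155/ 21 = 7.38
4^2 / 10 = 1.60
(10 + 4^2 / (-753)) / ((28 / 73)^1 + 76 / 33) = 3016871 / 812236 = 3.71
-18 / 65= -0.28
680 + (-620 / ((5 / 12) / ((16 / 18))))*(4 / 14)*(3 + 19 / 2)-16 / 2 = -85088 / 21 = -4051.81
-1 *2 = -2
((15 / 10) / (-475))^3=-27 / 857375000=-0.00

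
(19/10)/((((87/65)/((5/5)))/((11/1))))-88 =-72.39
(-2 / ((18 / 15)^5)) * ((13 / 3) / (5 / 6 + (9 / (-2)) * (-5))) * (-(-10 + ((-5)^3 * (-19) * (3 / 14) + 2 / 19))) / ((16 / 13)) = 14020979375 / 231662592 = 60.52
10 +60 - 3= 67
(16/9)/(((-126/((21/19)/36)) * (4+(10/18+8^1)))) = -2/57969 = -0.00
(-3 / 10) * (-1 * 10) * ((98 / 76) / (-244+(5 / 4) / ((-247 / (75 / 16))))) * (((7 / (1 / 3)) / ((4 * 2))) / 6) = -26754 / 3857527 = -0.01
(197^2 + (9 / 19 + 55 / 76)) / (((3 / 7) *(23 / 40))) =206470250 / 1311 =157490.66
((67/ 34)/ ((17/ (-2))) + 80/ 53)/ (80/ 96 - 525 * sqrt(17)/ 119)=-2113452 * sqrt(17)/ 123807311 - 117414/ 36413915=-0.07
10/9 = 1.11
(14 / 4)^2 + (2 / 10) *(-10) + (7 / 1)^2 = 237 / 4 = 59.25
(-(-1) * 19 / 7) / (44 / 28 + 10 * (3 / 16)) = 152 / 193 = 0.79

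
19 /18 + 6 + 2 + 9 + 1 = 343 /18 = 19.06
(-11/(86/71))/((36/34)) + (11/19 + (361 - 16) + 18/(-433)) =4291325449/12735396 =336.96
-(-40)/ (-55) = -8/ 11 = -0.73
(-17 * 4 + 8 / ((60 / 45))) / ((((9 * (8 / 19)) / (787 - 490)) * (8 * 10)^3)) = -19437 / 2048000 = -0.01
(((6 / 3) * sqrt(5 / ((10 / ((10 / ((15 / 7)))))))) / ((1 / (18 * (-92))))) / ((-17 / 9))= 9936 * sqrt(21) / 17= 2678.38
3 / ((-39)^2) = 1 / 507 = 0.00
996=996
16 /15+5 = 91 /15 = 6.07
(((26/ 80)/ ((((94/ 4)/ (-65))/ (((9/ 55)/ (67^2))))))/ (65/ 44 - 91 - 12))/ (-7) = -0.00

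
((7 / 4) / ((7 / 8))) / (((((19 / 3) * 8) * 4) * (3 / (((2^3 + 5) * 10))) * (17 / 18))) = 585 / 1292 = 0.45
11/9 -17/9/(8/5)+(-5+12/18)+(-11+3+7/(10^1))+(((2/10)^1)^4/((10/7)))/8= -1738729/150000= -11.59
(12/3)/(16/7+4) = 7/11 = 0.64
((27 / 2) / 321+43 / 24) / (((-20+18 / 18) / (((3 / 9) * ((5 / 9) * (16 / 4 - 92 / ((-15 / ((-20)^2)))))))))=-43.92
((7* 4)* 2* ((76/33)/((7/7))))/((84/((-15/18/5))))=-0.26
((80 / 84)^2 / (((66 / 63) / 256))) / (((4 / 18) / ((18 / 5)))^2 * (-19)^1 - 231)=-55987200 / 58368541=-0.96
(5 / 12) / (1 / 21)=35 / 4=8.75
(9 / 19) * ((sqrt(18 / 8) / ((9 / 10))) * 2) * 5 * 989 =148350 / 19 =7807.89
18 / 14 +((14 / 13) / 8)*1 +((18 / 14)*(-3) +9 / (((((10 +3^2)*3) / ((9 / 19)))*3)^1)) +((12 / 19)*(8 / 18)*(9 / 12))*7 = -123283 / 131404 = -0.94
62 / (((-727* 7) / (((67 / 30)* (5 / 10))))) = -2077 / 152670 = -0.01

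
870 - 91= 779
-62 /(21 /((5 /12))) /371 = -155 /46746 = -0.00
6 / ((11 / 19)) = 114 / 11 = 10.36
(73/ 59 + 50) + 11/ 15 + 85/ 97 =4536643/ 85845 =52.85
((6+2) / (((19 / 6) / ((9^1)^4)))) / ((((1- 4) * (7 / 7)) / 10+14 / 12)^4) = 15943230000 / 542659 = 29379.83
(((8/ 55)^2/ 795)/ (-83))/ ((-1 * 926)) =32/ 92416941375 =0.00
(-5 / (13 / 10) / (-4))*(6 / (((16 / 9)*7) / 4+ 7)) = 675 / 1183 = 0.57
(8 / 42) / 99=4 / 2079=0.00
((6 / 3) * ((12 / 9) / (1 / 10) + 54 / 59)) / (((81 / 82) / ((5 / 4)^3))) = 56.35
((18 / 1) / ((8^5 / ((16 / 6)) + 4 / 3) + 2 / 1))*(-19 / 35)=-513 / 645295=-0.00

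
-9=-9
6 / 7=0.86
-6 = -6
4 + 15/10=11/2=5.50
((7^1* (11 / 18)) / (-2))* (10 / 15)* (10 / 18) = -385 / 486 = -0.79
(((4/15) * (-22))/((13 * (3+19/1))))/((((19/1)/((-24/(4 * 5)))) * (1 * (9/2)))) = 16/55575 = 0.00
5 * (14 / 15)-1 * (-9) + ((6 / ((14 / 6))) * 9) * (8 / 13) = 27.91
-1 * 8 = -8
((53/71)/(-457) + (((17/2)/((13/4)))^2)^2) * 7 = 327.51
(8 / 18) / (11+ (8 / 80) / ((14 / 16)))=140 / 3501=0.04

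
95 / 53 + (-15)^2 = 12020 / 53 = 226.79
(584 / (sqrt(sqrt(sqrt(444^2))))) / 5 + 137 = 292 * 111^(3 / 4) * sqrt(2) / 555 + 137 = 162.44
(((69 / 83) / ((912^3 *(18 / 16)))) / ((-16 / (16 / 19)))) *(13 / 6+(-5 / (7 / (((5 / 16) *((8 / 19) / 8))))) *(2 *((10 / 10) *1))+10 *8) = -0.00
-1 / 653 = -0.00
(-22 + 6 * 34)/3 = 182/3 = 60.67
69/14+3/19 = 1353/266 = 5.09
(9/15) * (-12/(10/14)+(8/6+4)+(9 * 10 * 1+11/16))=19013/400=47.53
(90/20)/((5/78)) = 351/5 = 70.20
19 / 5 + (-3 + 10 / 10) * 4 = -21 / 5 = -4.20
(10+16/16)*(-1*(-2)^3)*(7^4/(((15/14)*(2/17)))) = 25143272/15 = 1676218.13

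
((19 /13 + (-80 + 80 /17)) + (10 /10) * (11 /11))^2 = 5304.58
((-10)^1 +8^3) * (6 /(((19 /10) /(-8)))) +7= -240827 /19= -12675.11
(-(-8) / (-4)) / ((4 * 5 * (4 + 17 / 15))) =-3 / 154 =-0.02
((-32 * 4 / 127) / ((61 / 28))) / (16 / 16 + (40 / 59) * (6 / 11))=-332288 / 983869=-0.34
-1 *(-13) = 13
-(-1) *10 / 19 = 10 / 19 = 0.53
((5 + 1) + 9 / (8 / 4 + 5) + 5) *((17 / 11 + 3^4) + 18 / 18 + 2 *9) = 1247.56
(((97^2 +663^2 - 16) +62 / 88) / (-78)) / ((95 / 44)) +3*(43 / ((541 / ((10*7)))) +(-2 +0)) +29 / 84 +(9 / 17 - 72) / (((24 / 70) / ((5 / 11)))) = -14428727718971 / 5247532290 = -2749.62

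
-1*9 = -9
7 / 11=0.64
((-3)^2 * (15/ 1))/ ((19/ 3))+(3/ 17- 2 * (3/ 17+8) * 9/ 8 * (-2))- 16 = 27317/ 646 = 42.29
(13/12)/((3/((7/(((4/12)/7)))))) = 637/12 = 53.08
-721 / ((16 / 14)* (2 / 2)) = -5047 / 8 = -630.88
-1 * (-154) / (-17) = -9.06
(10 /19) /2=0.26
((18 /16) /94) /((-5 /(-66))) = 0.16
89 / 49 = 1.82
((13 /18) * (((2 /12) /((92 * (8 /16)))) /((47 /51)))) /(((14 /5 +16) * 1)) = 1105 /7316208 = 0.00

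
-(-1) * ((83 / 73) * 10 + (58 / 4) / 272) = 453637 / 39712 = 11.42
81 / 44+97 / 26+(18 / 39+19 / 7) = 35025 / 4004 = 8.75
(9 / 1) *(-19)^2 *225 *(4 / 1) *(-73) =-213459300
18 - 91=-73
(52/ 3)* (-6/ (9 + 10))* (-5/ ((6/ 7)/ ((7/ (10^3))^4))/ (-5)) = -218491/ 14250000000000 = -0.00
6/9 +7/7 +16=17.67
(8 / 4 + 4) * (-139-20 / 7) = -5958 / 7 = -851.14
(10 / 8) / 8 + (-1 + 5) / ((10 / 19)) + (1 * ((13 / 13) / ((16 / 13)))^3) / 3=487529 / 61440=7.94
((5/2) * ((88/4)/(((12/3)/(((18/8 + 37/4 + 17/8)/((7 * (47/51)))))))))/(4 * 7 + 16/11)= 1121065/1137024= 0.99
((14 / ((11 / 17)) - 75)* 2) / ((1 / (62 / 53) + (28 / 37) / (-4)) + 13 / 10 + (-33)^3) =3366445 / 1133480821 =0.00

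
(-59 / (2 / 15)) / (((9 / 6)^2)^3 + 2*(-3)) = -1888 / 23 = -82.09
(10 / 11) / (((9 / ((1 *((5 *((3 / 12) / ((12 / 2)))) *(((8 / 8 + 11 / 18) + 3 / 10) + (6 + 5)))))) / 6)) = 2905 / 1782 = 1.63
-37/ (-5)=7.40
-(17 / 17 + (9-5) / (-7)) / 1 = -3 / 7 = -0.43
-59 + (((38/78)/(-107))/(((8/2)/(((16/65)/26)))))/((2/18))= -69348419/1175395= -59.00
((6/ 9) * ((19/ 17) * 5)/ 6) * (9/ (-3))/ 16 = -95/ 816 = -0.12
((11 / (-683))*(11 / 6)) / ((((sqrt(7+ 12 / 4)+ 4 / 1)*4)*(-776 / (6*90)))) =1815 / 530008 - 1815*sqrt(10) / 2120032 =0.00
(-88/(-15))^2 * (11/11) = 7744/225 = 34.42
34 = 34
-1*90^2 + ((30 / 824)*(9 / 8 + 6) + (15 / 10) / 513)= -4565141747 / 563616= -8099.74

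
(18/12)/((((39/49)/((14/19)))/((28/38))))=4802/4693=1.02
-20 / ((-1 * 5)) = 4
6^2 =36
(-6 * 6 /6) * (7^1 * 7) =-294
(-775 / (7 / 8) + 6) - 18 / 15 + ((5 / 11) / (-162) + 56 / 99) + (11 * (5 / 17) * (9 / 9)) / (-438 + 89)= -325769740577 / 370041210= -880.36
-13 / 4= -3.25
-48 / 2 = -24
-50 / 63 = -0.79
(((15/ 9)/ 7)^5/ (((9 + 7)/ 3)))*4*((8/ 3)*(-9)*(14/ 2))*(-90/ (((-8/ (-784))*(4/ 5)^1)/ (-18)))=-937500/ 49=-19132.65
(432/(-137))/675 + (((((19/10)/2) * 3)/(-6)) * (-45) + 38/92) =13727881/630200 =21.78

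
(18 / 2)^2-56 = 25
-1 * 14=-14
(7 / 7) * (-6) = -6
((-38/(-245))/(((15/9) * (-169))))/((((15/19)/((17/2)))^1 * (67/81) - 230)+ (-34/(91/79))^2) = -497097/578922021950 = -0.00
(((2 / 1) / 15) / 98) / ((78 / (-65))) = -1 / 882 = -0.00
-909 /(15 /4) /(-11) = 1212 /55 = 22.04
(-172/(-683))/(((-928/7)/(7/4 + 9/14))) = -0.00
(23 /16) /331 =23 /5296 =0.00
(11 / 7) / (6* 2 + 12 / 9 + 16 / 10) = 165 / 1568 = 0.11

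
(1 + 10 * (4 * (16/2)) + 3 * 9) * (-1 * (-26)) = 9048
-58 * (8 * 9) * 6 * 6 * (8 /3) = -400896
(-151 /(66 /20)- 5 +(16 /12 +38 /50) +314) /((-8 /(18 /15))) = -109451 /2750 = -39.80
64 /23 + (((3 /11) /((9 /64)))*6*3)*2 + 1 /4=73725 /1012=72.85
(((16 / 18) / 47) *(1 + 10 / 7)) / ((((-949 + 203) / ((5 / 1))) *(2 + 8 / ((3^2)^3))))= -13770 / 89951561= -0.00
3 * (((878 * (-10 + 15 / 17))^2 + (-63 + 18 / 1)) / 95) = 11112285057 / 5491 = 2023727.02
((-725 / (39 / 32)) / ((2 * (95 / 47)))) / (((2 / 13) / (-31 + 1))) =545200 / 19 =28694.74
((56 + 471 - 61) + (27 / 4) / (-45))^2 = 86806489 / 400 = 217016.22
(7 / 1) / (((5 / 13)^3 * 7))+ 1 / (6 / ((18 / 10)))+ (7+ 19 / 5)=7169 / 250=28.68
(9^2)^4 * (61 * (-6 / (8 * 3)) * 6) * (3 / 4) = -23632649829 / 8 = -2954081228.62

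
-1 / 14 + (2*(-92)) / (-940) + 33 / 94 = 0.48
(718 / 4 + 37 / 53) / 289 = 19101 / 30634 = 0.62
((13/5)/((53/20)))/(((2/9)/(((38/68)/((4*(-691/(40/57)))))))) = -390/622591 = -0.00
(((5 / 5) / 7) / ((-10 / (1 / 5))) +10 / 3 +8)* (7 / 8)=11897 / 1200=9.91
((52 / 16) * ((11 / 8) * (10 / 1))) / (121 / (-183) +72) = 26169 / 41776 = 0.63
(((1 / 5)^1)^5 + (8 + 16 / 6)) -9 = 1.67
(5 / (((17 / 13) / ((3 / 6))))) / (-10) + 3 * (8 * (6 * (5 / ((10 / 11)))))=53843 / 68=791.81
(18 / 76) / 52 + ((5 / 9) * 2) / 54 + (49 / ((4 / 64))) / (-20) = -94052593 / 2400840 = -39.17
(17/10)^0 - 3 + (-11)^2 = 119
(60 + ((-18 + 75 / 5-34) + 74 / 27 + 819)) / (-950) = -0.89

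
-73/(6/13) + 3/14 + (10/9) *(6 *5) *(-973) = -228139/7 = -32591.29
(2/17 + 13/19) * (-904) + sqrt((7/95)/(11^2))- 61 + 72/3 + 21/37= -9098436/11951 + sqrt(665)/1045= -761.29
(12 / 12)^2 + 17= 18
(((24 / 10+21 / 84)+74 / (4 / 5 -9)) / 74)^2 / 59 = 27321529 / 217241681600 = 0.00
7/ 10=0.70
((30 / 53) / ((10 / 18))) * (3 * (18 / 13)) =2916 / 689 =4.23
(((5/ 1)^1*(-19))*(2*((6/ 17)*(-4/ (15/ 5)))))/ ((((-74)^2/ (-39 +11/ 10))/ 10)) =-144020/ 23273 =-6.19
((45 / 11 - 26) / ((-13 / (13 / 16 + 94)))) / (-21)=-365597 / 48048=-7.61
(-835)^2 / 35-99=138752 / 7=19821.71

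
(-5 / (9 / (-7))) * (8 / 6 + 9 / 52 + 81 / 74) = 525455 / 51948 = 10.12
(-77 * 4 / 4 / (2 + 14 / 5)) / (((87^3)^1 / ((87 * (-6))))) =385 / 30276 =0.01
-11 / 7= -1.57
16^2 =256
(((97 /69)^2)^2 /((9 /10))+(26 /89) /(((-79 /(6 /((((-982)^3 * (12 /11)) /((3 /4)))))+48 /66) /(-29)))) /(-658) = -1025110433224797780337 /155434880139398270850600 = -0.01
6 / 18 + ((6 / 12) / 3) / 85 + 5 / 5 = 227 / 170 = 1.34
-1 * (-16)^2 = -256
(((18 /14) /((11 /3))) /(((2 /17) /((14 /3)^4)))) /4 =11662 /33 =353.39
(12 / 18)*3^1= 2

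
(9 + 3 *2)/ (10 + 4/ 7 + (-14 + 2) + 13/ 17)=-1785/ 79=-22.59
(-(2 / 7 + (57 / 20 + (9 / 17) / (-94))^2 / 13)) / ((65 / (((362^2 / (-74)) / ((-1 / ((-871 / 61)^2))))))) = -3103229137514627327 / 615251941339000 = -5043.83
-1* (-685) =685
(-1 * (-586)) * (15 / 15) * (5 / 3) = 2930 / 3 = 976.67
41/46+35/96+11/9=16415/6624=2.48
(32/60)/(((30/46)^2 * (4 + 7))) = 4232/37125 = 0.11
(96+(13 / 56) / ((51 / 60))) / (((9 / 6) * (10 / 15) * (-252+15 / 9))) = -68739 / 178738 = -0.38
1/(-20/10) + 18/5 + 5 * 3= 181/10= 18.10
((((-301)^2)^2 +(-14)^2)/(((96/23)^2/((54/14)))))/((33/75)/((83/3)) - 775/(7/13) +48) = -1306271.83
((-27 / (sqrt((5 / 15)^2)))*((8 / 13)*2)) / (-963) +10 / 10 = 1535 / 1391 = 1.10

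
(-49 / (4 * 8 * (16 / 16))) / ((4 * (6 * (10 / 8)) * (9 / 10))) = -0.06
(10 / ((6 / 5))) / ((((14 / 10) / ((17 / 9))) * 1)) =2125 / 189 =11.24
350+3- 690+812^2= 659007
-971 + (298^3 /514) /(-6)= -7364539 /771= -9551.93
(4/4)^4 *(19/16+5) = 99/16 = 6.19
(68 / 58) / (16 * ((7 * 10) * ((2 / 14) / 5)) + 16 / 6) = 0.03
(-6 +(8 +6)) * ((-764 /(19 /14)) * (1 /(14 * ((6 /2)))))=-6112 /57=-107.23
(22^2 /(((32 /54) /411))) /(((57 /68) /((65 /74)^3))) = 2089578508875 /7699256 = 271400.06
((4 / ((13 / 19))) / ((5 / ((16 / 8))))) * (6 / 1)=912 / 65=14.03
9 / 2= 4.50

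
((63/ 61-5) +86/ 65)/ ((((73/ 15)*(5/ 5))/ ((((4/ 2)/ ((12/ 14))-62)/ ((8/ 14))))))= 56.73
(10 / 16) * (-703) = -3515 / 8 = -439.38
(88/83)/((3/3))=88/83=1.06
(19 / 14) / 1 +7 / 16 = 201 / 112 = 1.79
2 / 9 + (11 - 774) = -6865 / 9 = -762.78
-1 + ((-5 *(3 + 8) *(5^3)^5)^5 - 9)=-13321826483227766006571524126655958752962760627269744873046885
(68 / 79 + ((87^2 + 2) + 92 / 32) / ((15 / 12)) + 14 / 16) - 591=17284681 / 3160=5469.84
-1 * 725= -725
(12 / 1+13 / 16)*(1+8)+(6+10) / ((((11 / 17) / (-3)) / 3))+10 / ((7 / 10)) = -114511 / 1232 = -92.95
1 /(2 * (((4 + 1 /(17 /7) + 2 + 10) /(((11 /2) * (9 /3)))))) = 187 /372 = 0.50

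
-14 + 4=-10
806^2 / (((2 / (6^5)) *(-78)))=-32381856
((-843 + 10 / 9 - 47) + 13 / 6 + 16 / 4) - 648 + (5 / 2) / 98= -2700149 / 1764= -1530.70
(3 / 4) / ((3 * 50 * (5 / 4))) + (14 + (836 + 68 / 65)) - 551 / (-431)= 1193899253 / 1400750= 852.33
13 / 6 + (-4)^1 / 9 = 31 / 18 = 1.72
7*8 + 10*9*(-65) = -5794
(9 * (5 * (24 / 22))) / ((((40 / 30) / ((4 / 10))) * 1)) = 162 / 11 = 14.73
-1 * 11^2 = -121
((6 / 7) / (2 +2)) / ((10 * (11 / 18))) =27 / 770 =0.04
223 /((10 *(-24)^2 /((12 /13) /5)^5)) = 0.00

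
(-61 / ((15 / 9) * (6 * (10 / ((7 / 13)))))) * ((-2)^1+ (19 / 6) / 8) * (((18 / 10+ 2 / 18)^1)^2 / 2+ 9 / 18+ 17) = 2573472209 / 252720000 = 10.18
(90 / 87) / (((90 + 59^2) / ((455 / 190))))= 1365 / 1967621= 0.00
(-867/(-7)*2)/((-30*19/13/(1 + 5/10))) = -11271/1330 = -8.47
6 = 6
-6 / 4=-1.50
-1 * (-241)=241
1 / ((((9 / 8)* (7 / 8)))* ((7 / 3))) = 64 / 147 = 0.44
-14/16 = -7/8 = -0.88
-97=-97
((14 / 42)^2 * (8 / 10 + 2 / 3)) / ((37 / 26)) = 572 / 4995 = 0.11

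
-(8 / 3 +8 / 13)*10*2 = -2560 / 39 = -65.64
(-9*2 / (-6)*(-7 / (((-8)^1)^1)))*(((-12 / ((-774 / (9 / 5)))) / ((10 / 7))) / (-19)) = -441 / 163400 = -0.00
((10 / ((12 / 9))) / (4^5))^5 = 759375 / 36028797018963968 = 0.00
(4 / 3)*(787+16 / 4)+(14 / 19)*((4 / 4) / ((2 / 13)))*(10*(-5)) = 46466 / 57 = 815.19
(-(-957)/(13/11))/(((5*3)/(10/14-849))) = -20836442/455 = -45794.38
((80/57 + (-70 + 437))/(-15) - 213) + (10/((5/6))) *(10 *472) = 56402.44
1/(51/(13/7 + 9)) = 76/357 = 0.21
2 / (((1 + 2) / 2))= 4 / 3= 1.33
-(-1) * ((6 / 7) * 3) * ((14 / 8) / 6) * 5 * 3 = 45 / 4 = 11.25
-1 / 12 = -0.08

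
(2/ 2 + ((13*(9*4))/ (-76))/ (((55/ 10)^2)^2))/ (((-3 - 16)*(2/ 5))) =-1381535/ 10570802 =-0.13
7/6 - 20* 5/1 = -593/6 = -98.83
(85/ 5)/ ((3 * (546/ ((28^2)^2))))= 746368/ 117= 6379.21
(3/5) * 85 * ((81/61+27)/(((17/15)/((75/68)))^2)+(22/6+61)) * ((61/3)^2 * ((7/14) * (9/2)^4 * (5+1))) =93281510508849/39304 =2373333770.32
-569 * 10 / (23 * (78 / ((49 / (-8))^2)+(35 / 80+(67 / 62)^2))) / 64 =-1312888409 / 1251392050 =-1.05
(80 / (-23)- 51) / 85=-1253 / 1955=-0.64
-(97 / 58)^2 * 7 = -65863 / 3364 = -19.58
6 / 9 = 2 / 3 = 0.67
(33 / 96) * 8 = 11 / 4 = 2.75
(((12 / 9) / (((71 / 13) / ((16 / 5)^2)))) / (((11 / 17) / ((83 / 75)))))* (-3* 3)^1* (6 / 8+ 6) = -126786816 / 488125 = -259.74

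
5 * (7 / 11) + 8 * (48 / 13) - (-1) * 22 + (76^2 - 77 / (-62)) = 51706177 / 8866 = 5831.96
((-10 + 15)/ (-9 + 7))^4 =625/ 16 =39.06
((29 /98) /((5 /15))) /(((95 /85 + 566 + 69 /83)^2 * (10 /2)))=173210127 /314679711754240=0.00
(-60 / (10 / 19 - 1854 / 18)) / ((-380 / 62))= -62 / 649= -0.10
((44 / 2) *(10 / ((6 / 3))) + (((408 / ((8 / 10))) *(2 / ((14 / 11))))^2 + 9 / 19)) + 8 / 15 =8971098713 / 13965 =642398.76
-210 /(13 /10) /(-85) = 420 /221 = 1.90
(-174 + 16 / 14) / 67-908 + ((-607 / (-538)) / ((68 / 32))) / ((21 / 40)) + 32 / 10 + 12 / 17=-4162303762 / 4595865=-905.66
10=10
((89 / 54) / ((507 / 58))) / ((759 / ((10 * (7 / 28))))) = 12905 / 20779902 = 0.00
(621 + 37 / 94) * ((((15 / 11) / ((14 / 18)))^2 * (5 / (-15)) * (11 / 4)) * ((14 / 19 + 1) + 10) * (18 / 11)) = -712177577775 / 21178388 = -33627.56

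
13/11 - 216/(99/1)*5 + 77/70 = -949/110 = -8.63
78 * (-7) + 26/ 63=-34372/ 63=-545.59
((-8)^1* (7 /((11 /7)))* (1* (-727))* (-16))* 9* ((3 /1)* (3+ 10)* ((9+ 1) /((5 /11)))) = -3200940288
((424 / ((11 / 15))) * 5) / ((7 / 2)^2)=127200 / 539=235.99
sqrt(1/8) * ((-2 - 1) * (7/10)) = -0.74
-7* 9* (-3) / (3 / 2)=126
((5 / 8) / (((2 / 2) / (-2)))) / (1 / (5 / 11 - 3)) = 35 / 11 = 3.18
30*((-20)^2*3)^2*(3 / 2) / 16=4050000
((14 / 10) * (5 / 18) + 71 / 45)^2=3481 / 900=3.87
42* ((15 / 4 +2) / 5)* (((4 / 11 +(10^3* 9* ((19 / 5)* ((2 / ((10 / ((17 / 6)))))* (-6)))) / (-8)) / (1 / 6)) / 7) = 601764.05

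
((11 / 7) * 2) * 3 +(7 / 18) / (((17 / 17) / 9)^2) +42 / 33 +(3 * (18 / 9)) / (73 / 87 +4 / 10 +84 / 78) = 1843727 / 41162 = 44.79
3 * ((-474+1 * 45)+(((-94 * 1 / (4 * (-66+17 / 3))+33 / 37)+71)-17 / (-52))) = -372333795 / 348244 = -1069.18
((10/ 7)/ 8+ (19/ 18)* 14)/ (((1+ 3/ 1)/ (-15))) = -18845/ 336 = -56.09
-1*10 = -10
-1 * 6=-6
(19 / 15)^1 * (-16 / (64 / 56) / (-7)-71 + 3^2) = -76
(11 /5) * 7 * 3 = 231 /5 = 46.20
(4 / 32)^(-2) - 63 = 1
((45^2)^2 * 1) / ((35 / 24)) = 19683000 / 7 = 2811857.14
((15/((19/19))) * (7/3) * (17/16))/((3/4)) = 595/12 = 49.58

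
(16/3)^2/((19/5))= 1280/171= 7.49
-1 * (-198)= 198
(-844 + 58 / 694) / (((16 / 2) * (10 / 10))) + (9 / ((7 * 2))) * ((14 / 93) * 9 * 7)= -8553345 / 86056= -99.39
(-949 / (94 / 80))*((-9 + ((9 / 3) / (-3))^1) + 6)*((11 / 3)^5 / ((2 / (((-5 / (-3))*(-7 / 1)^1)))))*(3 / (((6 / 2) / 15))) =-2139723586000 / 11421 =-187349933.11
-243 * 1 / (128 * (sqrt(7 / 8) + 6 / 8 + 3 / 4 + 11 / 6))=-3645 / 5896 + 2187 * sqrt(14) / 47168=-0.44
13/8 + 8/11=207/88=2.35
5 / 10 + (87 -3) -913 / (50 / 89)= -38516 / 25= -1540.64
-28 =-28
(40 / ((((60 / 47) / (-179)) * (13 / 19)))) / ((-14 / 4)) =639388 / 273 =2342.08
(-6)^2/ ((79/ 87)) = 39.65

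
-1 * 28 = -28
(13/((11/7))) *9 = 819/11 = 74.45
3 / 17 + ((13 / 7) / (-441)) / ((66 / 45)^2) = 492511 / 2822204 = 0.17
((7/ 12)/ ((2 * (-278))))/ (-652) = 7/ 4350144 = 0.00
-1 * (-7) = 7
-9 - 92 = -101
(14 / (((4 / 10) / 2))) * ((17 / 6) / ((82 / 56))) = 16660 / 123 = 135.45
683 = 683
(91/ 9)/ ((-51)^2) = 91/ 23409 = 0.00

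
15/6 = 5/2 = 2.50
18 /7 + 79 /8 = 697 /56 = 12.45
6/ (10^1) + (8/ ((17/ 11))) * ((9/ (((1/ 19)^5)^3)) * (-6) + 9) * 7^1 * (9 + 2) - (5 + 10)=-27774175523696540983682784/ 85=-326755006161135776278621.00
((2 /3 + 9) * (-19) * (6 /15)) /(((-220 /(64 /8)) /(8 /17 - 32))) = -1181344 /14025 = -84.23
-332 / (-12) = 83 / 3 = 27.67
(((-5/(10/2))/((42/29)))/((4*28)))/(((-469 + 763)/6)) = -0.00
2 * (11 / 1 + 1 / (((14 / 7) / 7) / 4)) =50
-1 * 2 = -2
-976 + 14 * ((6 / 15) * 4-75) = -2003.60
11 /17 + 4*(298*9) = 182387 /17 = 10728.65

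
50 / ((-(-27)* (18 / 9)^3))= 25 / 108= 0.23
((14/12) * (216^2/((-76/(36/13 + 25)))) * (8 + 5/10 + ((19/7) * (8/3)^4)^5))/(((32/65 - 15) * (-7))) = -2169608316701558394586575460/227415841391907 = -9540269065788.87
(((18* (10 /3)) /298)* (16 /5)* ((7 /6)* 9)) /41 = 1008 /6109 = 0.17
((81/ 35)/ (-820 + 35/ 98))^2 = 36/ 4515625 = 0.00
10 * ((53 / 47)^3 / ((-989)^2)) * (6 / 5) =1786524 / 101551456583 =0.00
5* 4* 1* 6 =120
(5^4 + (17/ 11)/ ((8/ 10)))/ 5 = 5517/ 44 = 125.39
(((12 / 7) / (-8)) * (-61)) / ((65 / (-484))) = -44286 / 455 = -97.33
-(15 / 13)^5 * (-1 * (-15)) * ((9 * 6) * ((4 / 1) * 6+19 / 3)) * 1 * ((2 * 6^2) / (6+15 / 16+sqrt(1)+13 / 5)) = -2755620000000 / 8025641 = -343352.01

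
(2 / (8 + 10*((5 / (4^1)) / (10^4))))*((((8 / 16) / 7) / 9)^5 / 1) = 50 / 6352586311743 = 0.00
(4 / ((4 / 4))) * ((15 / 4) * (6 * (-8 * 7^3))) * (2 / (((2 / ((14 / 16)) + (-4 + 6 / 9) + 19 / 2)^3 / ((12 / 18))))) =-545.29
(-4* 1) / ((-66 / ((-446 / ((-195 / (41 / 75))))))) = 36572 / 482625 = 0.08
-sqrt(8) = -2*sqrt(2) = -2.83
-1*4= -4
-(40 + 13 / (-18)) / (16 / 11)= -7777 / 288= -27.00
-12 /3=-4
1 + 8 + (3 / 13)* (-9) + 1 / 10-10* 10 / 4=-2337 / 130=-17.98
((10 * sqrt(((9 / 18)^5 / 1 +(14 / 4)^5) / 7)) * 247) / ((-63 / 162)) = -22230 * sqrt(14707) / 49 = -55018.08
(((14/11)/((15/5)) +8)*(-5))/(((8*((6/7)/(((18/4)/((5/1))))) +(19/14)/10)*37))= -194600/1325599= -0.15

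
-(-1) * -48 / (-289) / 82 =24 / 11849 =0.00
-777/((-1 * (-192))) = -259/64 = -4.05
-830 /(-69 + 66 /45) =12450 /1013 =12.29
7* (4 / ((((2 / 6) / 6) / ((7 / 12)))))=294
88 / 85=1.04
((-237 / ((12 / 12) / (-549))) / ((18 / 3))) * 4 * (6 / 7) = 520452 / 7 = 74350.29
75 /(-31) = -75 /31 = -2.42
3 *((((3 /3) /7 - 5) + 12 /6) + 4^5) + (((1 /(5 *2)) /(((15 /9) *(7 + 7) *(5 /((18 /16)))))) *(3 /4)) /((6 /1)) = 686208027 /224000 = 3063.43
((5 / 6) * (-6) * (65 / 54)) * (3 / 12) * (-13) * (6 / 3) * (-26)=-54925 / 54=-1017.13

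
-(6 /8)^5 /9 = -27 /1024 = -0.03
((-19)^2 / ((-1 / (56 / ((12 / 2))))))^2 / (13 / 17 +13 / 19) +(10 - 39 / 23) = 189758524087 / 24219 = 7835109.79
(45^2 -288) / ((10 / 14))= 12159 / 5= 2431.80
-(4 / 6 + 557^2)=-930749 / 3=-310249.67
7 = 7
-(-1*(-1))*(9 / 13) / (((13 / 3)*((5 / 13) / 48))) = -1296 / 65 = -19.94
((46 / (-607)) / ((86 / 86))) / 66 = -23 / 20031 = -0.00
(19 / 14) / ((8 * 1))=19 / 112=0.17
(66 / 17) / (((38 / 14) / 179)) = 82698 / 323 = 256.03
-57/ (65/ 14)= -798/ 65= -12.28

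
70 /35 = 2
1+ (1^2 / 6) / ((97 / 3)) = 1.01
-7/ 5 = -1.40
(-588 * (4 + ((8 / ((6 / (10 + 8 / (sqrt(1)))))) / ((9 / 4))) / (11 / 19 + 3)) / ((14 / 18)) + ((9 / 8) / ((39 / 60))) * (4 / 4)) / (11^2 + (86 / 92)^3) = -113481462996 / 2620433023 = -43.31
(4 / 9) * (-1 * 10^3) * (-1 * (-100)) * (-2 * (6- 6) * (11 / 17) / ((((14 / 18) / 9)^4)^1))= 0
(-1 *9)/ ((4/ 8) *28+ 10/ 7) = -7/ 12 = -0.58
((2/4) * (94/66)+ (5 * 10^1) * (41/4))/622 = 8468/10263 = 0.83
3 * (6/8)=9/4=2.25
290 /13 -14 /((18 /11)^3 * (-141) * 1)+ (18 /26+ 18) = 16866713 /411156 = 41.02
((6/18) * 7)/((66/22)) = 7/9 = 0.78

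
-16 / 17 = -0.94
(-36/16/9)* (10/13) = -5/26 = -0.19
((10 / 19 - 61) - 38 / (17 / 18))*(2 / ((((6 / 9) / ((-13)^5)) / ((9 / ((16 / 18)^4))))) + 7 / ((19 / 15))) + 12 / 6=40651327087574605 / 25137152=1617181098.62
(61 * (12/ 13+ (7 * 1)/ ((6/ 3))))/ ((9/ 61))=427915/ 234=1828.70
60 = 60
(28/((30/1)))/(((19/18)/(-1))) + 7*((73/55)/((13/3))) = 3423/2717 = 1.26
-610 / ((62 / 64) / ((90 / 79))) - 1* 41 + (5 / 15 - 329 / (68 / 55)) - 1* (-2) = -510648877 / 499596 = -1022.12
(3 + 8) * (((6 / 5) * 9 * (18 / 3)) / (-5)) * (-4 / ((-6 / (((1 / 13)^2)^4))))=-2376 / 20393268025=-0.00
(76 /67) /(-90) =-38 /3015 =-0.01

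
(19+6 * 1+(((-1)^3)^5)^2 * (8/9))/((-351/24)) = -1864/1053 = -1.77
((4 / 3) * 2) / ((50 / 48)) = 64 / 25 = 2.56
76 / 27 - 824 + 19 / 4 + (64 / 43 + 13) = -3724241 / 4644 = -801.95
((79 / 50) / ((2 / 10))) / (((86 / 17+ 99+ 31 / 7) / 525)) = 197421 / 5164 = 38.23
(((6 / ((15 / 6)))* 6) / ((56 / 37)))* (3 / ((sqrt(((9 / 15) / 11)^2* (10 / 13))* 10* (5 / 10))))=3663* sqrt(130) / 350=119.33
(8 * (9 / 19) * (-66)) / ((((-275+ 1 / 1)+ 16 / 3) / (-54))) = -384912 / 7657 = -50.27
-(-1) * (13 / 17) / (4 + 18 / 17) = 13 / 86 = 0.15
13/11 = 1.18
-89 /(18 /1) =-89 /18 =-4.94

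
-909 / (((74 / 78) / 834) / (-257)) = 7598496438 / 37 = 205364768.59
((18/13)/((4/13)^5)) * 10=5020.49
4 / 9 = 0.44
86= 86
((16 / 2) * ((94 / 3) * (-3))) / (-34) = 376 / 17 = 22.12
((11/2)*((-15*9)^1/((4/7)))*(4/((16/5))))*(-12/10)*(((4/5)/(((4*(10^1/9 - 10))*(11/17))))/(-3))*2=28917/640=45.18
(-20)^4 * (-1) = -160000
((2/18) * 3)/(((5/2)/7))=14/15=0.93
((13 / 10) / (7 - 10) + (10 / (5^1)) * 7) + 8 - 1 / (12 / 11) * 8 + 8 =667 / 30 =22.23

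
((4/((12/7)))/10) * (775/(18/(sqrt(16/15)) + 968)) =2100560/11240643 - 3255 * sqrt(15)/3746881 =0.18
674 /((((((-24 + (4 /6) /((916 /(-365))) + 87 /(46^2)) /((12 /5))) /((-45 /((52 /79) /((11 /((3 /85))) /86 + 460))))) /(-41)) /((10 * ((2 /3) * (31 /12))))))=-29419181937437435700 /19685190031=-1494483004.28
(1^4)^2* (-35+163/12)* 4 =-257/3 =-85.67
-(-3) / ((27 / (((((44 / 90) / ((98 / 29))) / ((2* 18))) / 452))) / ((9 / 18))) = 319 / 645835680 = 0.00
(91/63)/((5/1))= 13/45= 0.29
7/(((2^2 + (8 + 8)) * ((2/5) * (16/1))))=0.05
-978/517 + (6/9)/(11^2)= -32180/17061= -1.89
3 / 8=0.38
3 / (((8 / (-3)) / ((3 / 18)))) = -3 / 16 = -0.19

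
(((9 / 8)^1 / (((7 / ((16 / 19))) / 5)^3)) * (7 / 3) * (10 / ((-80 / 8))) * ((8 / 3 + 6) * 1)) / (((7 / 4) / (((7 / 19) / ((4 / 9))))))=-2.35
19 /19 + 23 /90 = 113 /90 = 1.26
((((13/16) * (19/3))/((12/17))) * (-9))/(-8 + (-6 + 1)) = 323/64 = 5.05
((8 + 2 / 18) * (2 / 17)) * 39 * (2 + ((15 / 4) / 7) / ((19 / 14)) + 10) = 148993 / 323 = 461.28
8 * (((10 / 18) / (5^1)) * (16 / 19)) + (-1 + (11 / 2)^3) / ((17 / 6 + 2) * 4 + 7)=7.03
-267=-267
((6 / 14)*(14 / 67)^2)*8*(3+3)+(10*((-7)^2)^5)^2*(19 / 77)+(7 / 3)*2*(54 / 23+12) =2236113289288019778173656 / 1135717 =1968900077473542949.67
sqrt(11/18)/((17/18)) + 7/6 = 1.99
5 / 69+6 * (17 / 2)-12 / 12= 3455 / 69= 50.07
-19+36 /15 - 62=-393 /5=-78.60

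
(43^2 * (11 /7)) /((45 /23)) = 467797 /315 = 1485.07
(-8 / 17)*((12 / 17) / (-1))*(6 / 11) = 576 / 3179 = 0.18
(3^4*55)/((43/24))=106920/43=2486.51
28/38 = 0.74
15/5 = 3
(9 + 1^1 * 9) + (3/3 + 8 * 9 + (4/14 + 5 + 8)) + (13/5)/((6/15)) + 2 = 1579/14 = 112.79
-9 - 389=-398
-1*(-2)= 2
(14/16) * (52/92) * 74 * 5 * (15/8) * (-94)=-32251.83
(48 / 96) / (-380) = -1 / 760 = -0.00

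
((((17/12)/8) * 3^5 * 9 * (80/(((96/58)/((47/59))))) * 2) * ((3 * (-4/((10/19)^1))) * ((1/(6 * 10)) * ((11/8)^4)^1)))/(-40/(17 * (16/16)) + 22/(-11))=26627127250779/2861301760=9305.95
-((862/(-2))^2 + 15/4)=-743059/4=-185764.75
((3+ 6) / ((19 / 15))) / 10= 27 / 38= 0.71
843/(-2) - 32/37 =-31255/74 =-422.36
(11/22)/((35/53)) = 53/70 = 0.76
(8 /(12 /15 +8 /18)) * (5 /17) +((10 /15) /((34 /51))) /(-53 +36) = 218 /119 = 1.83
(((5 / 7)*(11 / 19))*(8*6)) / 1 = 2640 / 133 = 19.85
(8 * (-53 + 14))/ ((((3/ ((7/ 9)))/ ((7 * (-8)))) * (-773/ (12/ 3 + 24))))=-1141504/ 6957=-164.08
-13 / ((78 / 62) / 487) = -15097 / 3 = -5032.33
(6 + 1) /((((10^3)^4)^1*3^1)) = 7 /3000000000000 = 0.00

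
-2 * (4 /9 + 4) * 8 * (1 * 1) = -640 /9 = -71.11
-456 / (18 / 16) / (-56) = 152 / 21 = 7.24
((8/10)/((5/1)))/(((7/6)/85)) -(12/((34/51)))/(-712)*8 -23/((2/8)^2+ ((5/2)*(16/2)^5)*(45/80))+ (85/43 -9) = 477543645296/98755103545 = 4.84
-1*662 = -662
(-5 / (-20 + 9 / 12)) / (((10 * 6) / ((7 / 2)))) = 1 / 66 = 0.02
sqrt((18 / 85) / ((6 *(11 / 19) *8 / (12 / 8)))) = 3 *sqrt(17765) / 3740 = 0.11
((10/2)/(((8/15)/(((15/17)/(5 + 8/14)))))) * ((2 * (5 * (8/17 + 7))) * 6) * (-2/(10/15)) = -15001875/7514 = -1996.52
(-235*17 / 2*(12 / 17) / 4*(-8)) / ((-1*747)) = -940 / 249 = -3.78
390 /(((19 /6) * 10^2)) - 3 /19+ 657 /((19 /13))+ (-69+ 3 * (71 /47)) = 90741 /235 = 386.13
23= 23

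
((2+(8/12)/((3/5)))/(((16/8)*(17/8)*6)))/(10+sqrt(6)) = 280/21573 -28*sqrt(6)/21573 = 0.01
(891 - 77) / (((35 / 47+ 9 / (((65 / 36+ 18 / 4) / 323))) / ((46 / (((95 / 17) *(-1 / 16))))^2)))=1359570057877504 / 44462465725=30577.93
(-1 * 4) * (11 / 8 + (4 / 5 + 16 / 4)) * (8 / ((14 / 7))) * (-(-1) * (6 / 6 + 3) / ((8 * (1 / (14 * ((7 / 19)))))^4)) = -74942413 / 1097440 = -68.29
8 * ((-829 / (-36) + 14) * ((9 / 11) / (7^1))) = 2666 / 77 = 34.62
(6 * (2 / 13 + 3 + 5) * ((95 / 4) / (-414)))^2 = 25351225 / 3218436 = 7.88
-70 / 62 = -1.13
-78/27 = -26/9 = -2.89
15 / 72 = 5 / 24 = 0.21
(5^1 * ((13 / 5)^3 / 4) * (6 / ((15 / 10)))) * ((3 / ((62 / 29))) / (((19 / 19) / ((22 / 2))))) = 2102529 / 1550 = 1356.47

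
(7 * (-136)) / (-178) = 476 / 89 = 5.35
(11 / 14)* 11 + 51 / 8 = 15.02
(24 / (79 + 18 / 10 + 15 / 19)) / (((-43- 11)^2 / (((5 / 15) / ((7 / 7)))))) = 190 / 5650479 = 0.00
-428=-428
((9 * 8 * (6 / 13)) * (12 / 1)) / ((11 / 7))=36288 / 143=253.76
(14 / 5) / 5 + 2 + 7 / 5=99 / 25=3.96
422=422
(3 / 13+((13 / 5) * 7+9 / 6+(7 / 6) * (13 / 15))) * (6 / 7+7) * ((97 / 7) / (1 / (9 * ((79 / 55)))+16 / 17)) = 17555450231 / 7842107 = 2238.61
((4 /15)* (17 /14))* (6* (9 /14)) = 306 /245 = 1.25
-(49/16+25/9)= -841/144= -5.84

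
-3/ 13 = -0.23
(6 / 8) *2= 3 / 2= 1.50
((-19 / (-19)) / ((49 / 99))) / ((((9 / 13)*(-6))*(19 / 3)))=-143 / 1862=-0.08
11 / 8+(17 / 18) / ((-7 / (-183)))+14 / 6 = 4771 / 168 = 28.40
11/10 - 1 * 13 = -119/10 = -11.90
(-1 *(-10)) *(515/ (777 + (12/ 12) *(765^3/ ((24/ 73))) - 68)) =41200/ 10893969047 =0.00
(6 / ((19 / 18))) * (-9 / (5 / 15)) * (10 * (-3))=87480 / 19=4604.21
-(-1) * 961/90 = 961/90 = 10.68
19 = 19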